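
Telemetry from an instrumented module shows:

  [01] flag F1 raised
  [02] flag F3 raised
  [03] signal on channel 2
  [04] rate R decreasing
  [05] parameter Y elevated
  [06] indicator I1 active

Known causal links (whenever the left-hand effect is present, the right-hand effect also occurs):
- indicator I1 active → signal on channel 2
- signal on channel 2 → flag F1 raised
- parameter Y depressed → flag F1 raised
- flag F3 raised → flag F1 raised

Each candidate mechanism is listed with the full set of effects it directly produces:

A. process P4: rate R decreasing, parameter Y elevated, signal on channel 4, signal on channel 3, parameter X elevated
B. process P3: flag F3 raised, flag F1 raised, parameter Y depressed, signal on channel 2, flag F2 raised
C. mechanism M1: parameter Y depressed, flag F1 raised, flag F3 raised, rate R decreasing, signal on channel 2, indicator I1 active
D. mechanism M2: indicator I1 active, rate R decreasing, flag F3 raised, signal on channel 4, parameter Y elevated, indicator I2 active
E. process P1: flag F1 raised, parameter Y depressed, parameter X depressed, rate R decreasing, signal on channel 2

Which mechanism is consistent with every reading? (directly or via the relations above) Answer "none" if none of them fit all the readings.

Per-candidate check:
(A) process P4 — does not account for flag F1 raised, flag F3 raised, signal on channel 2, indicator I1 active
(B) process P3 — flag F1 raised yes; flag F3 raised yes; signal on channel 2 yes; rate R decreasing NO; parameter Y elevated NO; indicator I1 active NO
(C) mechanism M1 — flag F1 raised yes; flag F3 raised yes; signal on channel 2 yes; rate R decreasing yes; parameter Y elevated NO; indicator I1 active yes
(D) mechanism M2 — accounts for every observation (flag F1 raised through flag F3 raised → flag F1 raised)
(E) process P1 — flag F1 raised yes; flag F3 raised NO; signal on channel 2 yes; rate R decreasing yes; parameter Y elevated NO; indicator I1 active NO
(D) alone accounts for all the evidence.

D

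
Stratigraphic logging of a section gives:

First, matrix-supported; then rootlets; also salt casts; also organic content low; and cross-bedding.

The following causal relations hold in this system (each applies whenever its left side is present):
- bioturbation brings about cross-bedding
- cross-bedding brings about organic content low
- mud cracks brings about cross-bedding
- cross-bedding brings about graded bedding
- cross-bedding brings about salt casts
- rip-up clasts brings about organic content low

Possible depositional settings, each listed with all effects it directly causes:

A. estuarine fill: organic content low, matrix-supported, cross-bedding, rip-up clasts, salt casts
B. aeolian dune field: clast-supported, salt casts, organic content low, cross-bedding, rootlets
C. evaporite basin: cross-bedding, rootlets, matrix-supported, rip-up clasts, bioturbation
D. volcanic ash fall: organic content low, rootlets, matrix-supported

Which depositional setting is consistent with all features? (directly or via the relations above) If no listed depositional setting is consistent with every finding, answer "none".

C

For each candidate, compare predicted effects to what was observed:
(A) estuarine fill — matrix-supported ✓; rootlets ✗; salt casts ✓; organic content low ✓; cross-bedding ✓
(B) aeolian dune field — matrix-supported ✗; rootlets ✓; salt casts ✓; organic content low ✓; cross-bedding ✓
(C) evaporite basin — matrix-supported ✓; rootlets ✓; salt casts ✓ (via cross-bedding → salt casts); organic content low ✓ (via cross-bedding → organic content low); cross-bedding ✓
(D) volcanic ash fall — does not account for salt casts, cross-bedding
Only (C) is consistent with every observation.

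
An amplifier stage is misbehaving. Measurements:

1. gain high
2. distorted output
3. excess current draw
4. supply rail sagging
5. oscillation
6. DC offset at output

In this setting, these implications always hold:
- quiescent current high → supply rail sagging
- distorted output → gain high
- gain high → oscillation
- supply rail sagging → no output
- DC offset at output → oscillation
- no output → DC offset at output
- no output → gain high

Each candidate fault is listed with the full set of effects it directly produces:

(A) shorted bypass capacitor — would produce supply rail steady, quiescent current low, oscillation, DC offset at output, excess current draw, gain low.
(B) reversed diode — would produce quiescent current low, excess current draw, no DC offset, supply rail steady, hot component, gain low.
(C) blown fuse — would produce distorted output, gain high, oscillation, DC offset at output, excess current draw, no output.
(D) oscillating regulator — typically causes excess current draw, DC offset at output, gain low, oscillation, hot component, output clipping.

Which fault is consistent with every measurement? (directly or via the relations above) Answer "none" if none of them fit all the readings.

Per-candidate check:
(A) shorted bypass capacitor — gain high miss; distorted output miss; excess current draw match; supply rail sagging miss; oscillation match; DC offset at output match
(B) reversed diode — gain high miss; distorted output miss; excess current draw match; supply rail sagging miss; oscillation miss; DC offset at output miss
(C) blown fuse — gain high match; distorted output match; excess current draw match; supply rail sagging miss; oscillation match; DC offset at output match
(D) oscillating regulator — fails on gain high, distorted output, supply rail sagging (predicts gain low, not gain high)
None of the listed candidates fits everything.

none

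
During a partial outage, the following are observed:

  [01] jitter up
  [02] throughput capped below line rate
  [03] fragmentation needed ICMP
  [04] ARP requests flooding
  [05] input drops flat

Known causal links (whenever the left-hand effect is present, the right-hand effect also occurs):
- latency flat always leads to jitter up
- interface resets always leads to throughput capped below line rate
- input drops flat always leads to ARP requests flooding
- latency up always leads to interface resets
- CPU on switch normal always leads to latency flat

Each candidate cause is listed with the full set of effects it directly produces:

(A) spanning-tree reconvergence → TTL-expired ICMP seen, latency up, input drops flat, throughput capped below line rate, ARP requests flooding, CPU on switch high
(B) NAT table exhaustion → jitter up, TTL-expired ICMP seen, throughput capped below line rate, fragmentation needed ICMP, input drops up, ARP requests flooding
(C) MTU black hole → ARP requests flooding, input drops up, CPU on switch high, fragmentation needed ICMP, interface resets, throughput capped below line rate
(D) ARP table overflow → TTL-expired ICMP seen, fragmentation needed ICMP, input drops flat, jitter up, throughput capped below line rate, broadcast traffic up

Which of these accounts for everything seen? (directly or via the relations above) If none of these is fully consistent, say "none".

Per-candidate check:
(A) spanning-tree reconvergence — jitter up -; throughput capped below line rate +; fragmentation needed ICMP -; ARP requests flooding +; input drops flat +
(B) NAT table exhaustion — fails on input drops flat (predicts input drops up, not input drops flat)
(C) MTU black hole — jitter up -; throughput capped below line rate +; fragmentation needed ICMP +; ARP requests flooding +; input drops flat -
(D) ARP table overflow — accounts for every observation (ARP requests flooding via input drops flat → ARP requests flooding)
(D) alone accounts for all the evidence.

D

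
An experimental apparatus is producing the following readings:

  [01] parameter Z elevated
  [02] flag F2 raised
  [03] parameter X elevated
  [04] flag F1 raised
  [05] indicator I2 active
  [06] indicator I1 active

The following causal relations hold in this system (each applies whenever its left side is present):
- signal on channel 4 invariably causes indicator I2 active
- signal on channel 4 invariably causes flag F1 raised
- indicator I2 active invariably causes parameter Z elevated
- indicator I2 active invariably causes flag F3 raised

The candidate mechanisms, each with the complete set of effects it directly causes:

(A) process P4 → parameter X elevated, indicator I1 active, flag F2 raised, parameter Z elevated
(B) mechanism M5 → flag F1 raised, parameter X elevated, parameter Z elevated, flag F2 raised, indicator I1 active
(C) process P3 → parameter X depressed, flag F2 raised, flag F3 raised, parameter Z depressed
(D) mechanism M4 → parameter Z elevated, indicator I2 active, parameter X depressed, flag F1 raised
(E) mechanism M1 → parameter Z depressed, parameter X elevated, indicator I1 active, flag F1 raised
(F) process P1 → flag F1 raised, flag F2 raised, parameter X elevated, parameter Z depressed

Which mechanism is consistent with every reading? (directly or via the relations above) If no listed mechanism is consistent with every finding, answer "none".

Per-candidate check:
(A) process P4 — does not account for flag F1 raised, indicator I2 active
(B) mechanism M5 — parameter Z elevated yes; flag F2 raised yes; parameter X elevated yes; flag F1 raised yes; indicator I2 active NO; indicator I1 active yes
(C) process P3 — parameter Z elevated NO; flag F2 raised yes; parameter X elevated NO; flag F1 raised NO; indicator I2 active NO; indicator I1 active NO
(D) mechanism M4 — fails on flag F2 raised, parameter X elevated, indicator I1 active (predicts parameter X depressed, not parameter X elevated)
(E) mechanism M1 — parameter Z elevated NO; flag F2 raised NO; parameter X elevated yes; flag F1 raised yes; indicator I2 active NO; indicator I1 active yes
(F) process P1 — fails on parameter Z elevated, indicator I2 active, indicator I1 active (predicts parameter Z depressed, not parameter Z elevated)
None of the listed candidates fits everything.

none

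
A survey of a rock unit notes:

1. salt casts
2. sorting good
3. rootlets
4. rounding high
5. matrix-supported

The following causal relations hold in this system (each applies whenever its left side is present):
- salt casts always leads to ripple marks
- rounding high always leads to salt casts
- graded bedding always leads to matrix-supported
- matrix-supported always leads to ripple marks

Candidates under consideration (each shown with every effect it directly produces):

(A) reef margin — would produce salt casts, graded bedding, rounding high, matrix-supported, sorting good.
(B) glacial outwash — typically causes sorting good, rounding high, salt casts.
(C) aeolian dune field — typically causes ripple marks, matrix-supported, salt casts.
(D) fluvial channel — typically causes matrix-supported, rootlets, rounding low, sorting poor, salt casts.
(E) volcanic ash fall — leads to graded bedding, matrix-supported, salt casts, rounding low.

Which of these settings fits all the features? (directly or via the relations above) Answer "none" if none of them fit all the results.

Per-candidate check:
(A) reef margin — salt casts yes; sorting good yes; rootlets NO; rounding high yes; matrix-supported yes
(B) glacial outwash — does not account for rootlets, matrix-supported
(C) aeolian dune field — salt casts yes; sorting good NO; rootlets NO; rounding high NO; matrix-supported yes
(D) fluvial channel — salt casts yes; sorting good NO; rootlets yes; rounding high NO; matrix-supported yes
(E) volcanic ash fall — salt casts yes; sorting good NO; rootlets NO; rounding high NO; matrix-supported yes
None of the listed candidates fits everything.

none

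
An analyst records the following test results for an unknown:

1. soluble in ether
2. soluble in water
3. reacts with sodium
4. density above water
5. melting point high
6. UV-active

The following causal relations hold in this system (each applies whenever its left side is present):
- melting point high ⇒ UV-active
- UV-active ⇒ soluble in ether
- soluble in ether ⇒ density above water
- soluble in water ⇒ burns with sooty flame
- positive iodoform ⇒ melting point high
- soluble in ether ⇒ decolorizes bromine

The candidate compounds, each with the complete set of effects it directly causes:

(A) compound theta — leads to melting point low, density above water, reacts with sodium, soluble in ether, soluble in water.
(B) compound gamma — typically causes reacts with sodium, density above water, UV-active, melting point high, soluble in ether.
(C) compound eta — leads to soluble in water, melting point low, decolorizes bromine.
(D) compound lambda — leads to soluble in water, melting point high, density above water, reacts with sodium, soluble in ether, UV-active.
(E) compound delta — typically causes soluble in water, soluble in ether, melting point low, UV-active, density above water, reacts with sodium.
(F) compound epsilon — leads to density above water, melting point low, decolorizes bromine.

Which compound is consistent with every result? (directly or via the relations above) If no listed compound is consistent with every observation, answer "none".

For each candidate, compare predicted effects to what was observed:
(A) compound theta — soluble in ether yes; soluble in water yes; reacts with sodium yes; density above water yes; melting point high NO; UV-active NO
(B) compound gamma — soluble in ether yes; soluble in water NO; reacts with sodium yes; density above water yes; melting point high yes; UV-active yes
(C) compound eta — soluble in ether NO; soluble in water yes; reacts with sodium NO; density above water NO; melting point high NO; UV-active NO
(D) compound lambda — soluble in ether yes; soluble in water yes; reacts with sodium yes; density above water yes; melting point high yes; UV-active yes
(E) compound delta — soluble in ether yes; soluble in water yes; reacts with sodium yes; density above water yes; melting point high NO; UV-active yes
(F) compound epsilon — soluble in ether NO; soluble in water NO; reacts with sodium NO; density above water yes; melting point high NO; UV-active NO
(D) is the only candidate with no mismatches.

D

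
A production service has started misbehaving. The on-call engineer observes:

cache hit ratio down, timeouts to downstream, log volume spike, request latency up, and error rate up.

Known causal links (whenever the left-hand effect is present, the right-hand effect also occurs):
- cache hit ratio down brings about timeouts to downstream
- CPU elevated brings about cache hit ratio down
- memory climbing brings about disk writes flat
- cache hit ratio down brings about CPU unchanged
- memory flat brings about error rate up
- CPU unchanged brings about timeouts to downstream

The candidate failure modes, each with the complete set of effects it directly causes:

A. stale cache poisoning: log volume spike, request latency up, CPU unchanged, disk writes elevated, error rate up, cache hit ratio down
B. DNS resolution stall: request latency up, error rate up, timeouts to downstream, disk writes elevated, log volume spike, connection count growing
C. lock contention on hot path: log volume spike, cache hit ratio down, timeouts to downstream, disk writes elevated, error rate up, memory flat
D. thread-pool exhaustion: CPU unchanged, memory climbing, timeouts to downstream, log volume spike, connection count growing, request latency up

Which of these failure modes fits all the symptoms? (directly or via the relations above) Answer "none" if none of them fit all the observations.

A

For each candidate, compare predicted effects to what was observed:
(A) stale cache poisoning — accounts for every observation (timeouts to downstream by cache hit ratio down → timeouts to downstream)
(B) DNS resolution stall — cache hit ratio down miss; timeouts to downstream match; log volume spike match; request latency up match; error rate up match
(C) lock contention on hot path — does not account for request latency up
(D) thread-pool exhaustion — cache hit ratio down miss; timeouts to downstream match; log volume spike match; request latency up match; error rate up miss
Only (A) is consistent with every observation.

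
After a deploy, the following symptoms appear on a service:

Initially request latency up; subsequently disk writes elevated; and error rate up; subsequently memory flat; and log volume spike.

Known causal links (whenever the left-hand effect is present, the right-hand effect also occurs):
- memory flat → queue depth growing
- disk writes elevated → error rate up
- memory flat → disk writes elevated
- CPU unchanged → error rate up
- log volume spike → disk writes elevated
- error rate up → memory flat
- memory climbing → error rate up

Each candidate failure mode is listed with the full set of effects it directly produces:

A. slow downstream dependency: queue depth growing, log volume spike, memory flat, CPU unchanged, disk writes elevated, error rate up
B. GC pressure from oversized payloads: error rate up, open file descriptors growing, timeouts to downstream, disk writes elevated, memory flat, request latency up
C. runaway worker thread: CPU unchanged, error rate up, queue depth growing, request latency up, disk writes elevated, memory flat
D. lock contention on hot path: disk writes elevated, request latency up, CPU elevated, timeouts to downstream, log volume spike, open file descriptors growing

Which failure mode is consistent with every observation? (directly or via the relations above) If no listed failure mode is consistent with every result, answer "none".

Checking each candidate against the observations:
(A) slow downstream dependency — does not account for request latency up
(B) GC pressure from oversized payloads — request latency up +; disk writes elevated +; error rate up +; memory flat +; log volume spike -
(C) runaway worker thread — does not account for log volume spike
(D) lock contention on hot path — request latency up +; disk writes elevated +; error rate up + (by disk writes elevated → error rate up); memory flat + (by disk writes elevated → error rate up → memory flat); log volume spike +
(D) is the only candidate with no mismatches.

D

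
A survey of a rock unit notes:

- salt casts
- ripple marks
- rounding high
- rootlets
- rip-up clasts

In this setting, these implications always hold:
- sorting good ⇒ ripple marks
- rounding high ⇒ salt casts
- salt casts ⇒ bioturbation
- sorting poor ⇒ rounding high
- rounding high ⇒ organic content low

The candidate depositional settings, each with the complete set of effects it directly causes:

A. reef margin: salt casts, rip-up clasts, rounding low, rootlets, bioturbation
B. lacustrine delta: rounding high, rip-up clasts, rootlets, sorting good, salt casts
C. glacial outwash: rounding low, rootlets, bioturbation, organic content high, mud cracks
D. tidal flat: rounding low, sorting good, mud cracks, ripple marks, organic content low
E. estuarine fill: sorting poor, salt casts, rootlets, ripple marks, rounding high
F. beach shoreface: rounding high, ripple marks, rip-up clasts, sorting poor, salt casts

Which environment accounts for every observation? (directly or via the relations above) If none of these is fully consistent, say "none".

B

Per-candidate check:
(A) reef margin — salt casts match; ripple marks miss; rounding high miss; rootlets match; rip-up clasts match
(B) lacustrine delta — salt casts match; ripple marks match (through sorting good → ripple marks); rounding high match; rootlets match; rip-up clasts match
(C) glacial outwash — fails on salt casts, ripple marks, rounding high, rip-up clasts (predicts rounding low, not rounding high)
(D) tidal flat — salt casts miss; ripple marks match; rounding high miss; rootlets miss; rip-up clasts miss
(E) estuarine fill — salt casts match; ripple marks match; rounding high match; rootlets match; rip-up clasts miss
(F) beach shoreface — does not account for rootlets
(B) alone accounts for all the evidence.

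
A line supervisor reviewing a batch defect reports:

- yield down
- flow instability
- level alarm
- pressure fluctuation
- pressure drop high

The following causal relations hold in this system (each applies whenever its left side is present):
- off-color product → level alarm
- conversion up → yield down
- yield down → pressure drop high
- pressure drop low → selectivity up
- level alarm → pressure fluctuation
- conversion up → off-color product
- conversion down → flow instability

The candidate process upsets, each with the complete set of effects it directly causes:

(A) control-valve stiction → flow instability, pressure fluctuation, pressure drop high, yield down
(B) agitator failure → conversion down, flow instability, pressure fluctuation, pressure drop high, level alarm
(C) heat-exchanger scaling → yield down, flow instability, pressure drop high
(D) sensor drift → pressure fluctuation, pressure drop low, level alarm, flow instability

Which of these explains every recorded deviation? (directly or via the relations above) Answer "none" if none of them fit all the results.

Checking each candidate against the observations:
(A) control-valve stiction — yield down +; flow instability +; level alarm -; pressure fluctuation +; pressure drop high +
(B) agitator failure — does not account for yield down
(C) heat-exchanger scaling — does not account for level alarm, pressure fluctuation
(D) sensor drift — fails on yield down, pressure drop high (predicts pressure drop low, not pressure drop high)
None of the listed candidates fits everything.

none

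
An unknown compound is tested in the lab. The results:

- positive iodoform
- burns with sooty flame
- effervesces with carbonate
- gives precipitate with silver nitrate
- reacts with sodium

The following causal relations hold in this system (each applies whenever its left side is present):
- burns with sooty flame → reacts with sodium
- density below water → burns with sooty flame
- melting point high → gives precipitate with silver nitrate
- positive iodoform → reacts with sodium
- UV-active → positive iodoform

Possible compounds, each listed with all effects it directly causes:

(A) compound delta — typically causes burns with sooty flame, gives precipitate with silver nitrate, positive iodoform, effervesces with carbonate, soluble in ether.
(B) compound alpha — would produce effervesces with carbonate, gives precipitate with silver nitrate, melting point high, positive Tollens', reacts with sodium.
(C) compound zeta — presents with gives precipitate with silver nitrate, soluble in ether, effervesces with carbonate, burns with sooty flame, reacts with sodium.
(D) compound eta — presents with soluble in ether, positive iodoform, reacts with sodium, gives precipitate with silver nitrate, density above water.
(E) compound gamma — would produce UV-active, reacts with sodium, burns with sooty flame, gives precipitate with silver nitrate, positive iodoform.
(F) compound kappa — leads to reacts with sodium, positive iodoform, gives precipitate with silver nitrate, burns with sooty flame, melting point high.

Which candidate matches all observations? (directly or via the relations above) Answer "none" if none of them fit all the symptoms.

A

For each candidate, compare predicted effects to what was observed:
(A) compound delta — accounts for every observation (reacts with sodium by positive iodoform → reacts with sodium)
(B) compound alpha — positive iodoform ✗; burns with sooty flame ✗; effervesces with carbonate ✓; gives precipitate with silver nitrate ✓; reacts with sodium ✓
(C) compound zeta — positive iodoform ✗; burns with sooty flame ✓; effervesces with carbonate ✓; gives precipitate with silver nitrate ✓; reacts with sodium ✓
(D) compound eta — does not account for burns with sooty flame, effervesces with carbonate
(E) compound gamma — positive iodoform ✓; burns with sooty flame ✓; effervesces with carbonate ✗; gives precipitate with silver nitrate ✓; reacts with sodium ✓
(F) compound kappa — positive iodoform ✓; burns with sooty flame ✓; effervesces with carbonate ✗; gives precipitate with silver nitrate ✓; reacts with sodium ✓
(A) is the only candidate with no mismatches.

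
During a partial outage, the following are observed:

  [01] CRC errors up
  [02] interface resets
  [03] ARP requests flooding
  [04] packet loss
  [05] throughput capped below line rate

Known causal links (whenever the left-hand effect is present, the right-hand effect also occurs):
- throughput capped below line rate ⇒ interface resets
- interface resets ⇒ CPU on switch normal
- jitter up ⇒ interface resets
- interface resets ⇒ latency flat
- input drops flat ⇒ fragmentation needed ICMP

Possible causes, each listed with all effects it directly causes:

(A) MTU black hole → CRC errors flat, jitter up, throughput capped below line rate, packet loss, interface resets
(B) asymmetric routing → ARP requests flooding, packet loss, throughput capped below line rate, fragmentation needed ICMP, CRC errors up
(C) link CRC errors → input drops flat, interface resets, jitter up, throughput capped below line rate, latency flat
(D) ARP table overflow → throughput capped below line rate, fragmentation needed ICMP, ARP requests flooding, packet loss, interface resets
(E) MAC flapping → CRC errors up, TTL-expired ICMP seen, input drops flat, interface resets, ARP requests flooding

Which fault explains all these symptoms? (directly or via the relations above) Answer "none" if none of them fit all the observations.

B

For each candidate, compare predicted effects to what was observed:
(A) MTU black hole — CRC errors up NO; interface resets yes; ARP requests flooding NO; packet loss yes; throughput capped below line rate yes
(B) asymmetric routing — accounts for every observation (interface resets by throughput capped below line rate → interface resets)
(C) link CRC errors — does not account for CRC errors up, ARP requests flooding, packet loss
(D) ARP table overflow — CRC errors up NO; interface resets yes; ARP requests flooding yes; packet loss yes; throughput capped below line rate yes
(E) MAC flapping — CRC errors up yes; interface resets yes; ARP requests flooding yes; packet loss NO; throughput capped below line rate NO
(B) is the only candidate with no mismatches.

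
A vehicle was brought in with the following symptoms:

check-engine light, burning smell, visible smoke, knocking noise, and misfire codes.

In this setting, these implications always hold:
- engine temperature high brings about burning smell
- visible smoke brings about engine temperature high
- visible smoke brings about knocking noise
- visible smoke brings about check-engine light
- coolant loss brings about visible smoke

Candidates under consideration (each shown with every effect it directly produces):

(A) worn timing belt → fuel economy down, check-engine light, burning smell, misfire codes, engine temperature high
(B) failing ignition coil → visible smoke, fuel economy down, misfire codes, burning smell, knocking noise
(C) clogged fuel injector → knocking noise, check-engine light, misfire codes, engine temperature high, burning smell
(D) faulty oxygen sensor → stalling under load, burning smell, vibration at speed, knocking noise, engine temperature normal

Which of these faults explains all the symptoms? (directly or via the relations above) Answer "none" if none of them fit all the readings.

B

Checking each candidate against the observations:
(A) worn timing belt — does not account for visible smoke, knocking noise
(B) failing ignition coil — check-engine light match (by visible smoke → check-engine light); burning smell match; visible smoke match; knocking noise match; misfire codes match
(C) clogged fuel injector — does not account for visible smoke
(D) faulty oxygen sensor — does not account for check-engine light, visible smoke, misfire codes
Only (B) is consistent with every observation.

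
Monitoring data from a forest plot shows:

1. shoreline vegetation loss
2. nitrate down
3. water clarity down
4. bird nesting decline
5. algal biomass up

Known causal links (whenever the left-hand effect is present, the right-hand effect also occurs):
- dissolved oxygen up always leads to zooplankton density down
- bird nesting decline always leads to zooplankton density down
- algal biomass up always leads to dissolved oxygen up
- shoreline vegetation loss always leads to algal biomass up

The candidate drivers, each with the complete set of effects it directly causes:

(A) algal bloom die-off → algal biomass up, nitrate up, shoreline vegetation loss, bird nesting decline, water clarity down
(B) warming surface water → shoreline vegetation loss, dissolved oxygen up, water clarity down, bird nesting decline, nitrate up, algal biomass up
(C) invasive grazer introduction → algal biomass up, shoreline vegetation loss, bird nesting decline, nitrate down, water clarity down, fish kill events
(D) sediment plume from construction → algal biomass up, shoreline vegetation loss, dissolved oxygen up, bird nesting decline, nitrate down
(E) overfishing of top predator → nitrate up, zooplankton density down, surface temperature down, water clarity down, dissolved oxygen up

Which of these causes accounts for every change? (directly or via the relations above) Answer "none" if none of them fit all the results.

Testing each hypothesis:
(A) algal bloom die-off — shoreline vegetation loss match; nitrate down miss; water clarity down match; bird nesting decline match; algal biomass up match
(B) warming surface water — shoreline vegetation loss match; nitrate down miss; water clarity down match; bird nesting decline match; algal biomass up match
(C) invasive grazer introduction — accounts for every observation
(D) sediment plume from construction — does not account for water clarity down
(E) overfishing of top predator — shoreline vegetation loss miss; nitrate down miss; water clarity down match; bird nesting decline miss; algal biomass up miss
(C) alone accounts for all the evidence.

C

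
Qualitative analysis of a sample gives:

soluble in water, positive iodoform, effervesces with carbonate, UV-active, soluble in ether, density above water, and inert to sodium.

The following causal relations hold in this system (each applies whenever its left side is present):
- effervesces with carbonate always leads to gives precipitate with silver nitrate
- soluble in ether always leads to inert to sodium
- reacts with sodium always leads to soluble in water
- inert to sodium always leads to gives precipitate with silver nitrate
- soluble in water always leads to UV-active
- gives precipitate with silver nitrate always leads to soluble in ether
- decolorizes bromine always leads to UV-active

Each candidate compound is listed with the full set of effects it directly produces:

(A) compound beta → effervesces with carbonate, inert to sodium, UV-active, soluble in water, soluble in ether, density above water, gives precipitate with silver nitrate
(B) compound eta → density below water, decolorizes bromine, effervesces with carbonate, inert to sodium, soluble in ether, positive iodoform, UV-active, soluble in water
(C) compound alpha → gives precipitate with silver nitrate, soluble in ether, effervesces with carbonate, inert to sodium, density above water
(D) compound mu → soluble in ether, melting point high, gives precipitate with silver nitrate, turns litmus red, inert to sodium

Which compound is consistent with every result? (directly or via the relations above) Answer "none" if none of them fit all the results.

none

Testing each hypothesis:
(A) compound beta — soluble in water +; positive iodoform -; effervesces with carbonate +; UV-active +; soluble in ether +; density above water +; inert to sodium +
(B) compound eta — soluble in water +; positive iodoform +; effervesces with carbonate +; UV-active +; soluble in ether +; density above water -; inert to sodium +
(C) compound alpha — soluble in water -; positive iodoform -; effervesces with carbonate +; UV-active -; soluble in ether +; density above water +; inert to sodium +
(D) compound mu — soluble in water -; positive iodoform -; effervesces with carbonate -; UV-active -; soluble in ether +; density above water -; inert to sodium +
Every candidate fails on at least one observation.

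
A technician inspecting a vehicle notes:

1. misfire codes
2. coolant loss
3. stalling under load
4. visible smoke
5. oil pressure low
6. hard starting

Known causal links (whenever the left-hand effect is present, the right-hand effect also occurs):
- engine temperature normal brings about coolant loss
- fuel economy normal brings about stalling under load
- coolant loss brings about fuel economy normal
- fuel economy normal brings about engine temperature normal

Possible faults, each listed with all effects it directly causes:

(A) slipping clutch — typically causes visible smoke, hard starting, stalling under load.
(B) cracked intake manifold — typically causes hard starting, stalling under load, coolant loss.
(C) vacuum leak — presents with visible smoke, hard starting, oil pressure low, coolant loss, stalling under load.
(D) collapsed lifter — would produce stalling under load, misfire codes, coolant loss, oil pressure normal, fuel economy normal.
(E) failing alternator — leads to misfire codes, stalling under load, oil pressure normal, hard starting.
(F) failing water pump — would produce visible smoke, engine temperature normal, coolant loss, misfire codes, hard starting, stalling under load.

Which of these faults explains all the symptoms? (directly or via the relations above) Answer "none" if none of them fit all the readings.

none

Checking each candidate against the observations:
(A) slipping clutch — misfire codes NO; coolant loss NO; stalling under load yes; visible smoke yes; oil pressure low NO; hard starting yes
(B) cracked intake manifold — misfire codes NO; coolant loss yes; stalling under load yes; visible smoke NO; oil pressure low NO; hard starting yes
(C) vacuum leak — misfire codes NO; coolant loss yes; stalling under load yes; visible smoke yes; oil pressure low yes; hard starting yes
(D) collapsed lifter — misfire codes yes; coolant loss yes; stalling under load yes; visible smoke NO; oil pressure low NO; hard starting NO
(E) failing alternator — fails on coolant loss, visible smoke, oil pressure low (predicts oil pressure normal, not oil pressure low)
(F) failing water pump — does not account for oil pressure low
Every candidate fails on at least one observation.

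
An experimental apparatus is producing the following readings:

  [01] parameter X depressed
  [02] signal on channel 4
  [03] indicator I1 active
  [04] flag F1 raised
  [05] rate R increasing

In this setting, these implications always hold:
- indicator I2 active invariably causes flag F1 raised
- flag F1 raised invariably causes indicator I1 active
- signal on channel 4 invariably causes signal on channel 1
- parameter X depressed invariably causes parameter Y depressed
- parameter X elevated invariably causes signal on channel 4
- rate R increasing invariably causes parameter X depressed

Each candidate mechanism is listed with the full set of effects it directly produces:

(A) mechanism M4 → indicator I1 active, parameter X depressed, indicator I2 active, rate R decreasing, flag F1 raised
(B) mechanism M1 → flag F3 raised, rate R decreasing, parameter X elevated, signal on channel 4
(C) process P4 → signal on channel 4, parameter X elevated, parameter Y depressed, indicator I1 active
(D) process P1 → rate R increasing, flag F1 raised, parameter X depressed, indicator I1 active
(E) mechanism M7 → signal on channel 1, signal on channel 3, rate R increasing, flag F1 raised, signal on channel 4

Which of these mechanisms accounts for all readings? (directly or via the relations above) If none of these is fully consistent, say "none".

E

Per-candidate check:
(A) mechanism M4 — fails on signal on channel 4, rate R increasing (predicts rate R decreasing, not rate R increasing)
(B) mechanism M1 — parameter X depressed -; signal on channel 4 +; indicator I1 active -; flag F1 raised -; rate R increasing -
(C) process P4 — fails on parameter X depressed, flag F1 raised, rate R increasing (predicts parameter X elevated, not parameter X depressed)
(D) process P1 — does not account for signal on channel 4
(E) mechanism M7 — accounts for every observation (parameter X depressed via rate R increasing → parameter X depressed)
(E) alone accounts for all the evidence.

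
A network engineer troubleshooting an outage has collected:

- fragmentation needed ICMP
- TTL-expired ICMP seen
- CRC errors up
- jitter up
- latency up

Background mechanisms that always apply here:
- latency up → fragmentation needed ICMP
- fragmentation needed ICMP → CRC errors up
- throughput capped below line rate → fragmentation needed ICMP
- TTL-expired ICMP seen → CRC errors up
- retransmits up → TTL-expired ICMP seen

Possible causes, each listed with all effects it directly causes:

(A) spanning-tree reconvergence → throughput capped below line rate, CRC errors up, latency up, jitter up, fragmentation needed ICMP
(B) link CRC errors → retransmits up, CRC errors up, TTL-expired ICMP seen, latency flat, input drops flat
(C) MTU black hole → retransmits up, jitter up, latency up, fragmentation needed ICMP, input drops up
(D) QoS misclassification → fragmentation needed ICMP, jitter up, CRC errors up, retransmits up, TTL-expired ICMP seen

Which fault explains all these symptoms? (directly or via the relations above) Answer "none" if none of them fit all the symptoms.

Checking each candidate against the observations:
(A) spanning-tree reconvergence — fragmentation needed ICMP yes; TTL-expired ICMP seen NO; CRC errors up yes; jitter up yes; latency up yes
(B) link CRC errors — fragmentation needed ICMP NO; TTL-expired ICMP seen yes; CRC errors up yes; jitter up NO; latency up NO
(C) MTU black hole — fragmentation needed ICMP yes; TTL-expired ICMP seen yes (via retransmits up → TTL-expired ICMP seen); CRC errors up yes (via fragmentation needed ICMP → CRC errors up); jitter up yes; latency up yes
(D) QoS misclassification — fragmentation needed ICMP yes; TTL-expired ICMP seen yes; CRC errors up yes; jitter up yes; latency up NO
(C) is the only candidate with no mismatches.

C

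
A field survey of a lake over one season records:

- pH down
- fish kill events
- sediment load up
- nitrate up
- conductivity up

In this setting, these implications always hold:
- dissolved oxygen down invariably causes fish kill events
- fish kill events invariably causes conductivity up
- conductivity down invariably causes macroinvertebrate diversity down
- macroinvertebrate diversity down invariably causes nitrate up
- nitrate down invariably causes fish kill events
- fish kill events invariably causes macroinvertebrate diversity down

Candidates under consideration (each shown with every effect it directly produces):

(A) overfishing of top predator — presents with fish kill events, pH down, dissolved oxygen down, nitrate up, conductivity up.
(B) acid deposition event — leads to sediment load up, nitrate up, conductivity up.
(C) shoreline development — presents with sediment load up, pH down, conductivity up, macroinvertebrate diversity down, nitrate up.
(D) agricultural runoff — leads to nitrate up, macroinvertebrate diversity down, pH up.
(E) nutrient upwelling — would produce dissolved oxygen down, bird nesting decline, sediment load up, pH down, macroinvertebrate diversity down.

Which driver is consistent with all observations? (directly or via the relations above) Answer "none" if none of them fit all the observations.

E

Per-candidate check:
(A) overfishing of top predator — pH down +; fish kill events +; sediment load up -; nitrate up +; conductivity up +
(B) acid deposition event — does not account for pH down, fish kill events
(C) shoreline development — does not account for fish kill events
(D) agricultural runoff — pH down -; fish kill events -; sediment load up -; nitrate up +; conductivity up -
(E) nutrient upwelling — accounts for every observation (fish kill events by dissolved oxygen down → fish kill events)
(E) alone accounts for all the evidence.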